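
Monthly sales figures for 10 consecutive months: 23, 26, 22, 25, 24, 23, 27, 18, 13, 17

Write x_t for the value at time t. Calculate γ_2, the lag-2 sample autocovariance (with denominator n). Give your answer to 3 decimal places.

Mean x̄ = (23 + 26 + 22 + 25 + 24 + 23 + 27 + 18 + 13 + 17)/10 = 21.8000
Σ_{t=1}^{8}(x_t−x̄)(x_{t+2}−x̄) = -2.6800
γ_2 = -2.6800 / 10 = -0.268

-0.268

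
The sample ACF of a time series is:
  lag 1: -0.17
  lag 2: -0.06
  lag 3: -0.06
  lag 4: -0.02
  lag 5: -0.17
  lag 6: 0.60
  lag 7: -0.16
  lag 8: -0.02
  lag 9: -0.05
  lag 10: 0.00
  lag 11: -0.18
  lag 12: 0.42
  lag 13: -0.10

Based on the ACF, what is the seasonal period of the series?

The largest autocorrelation is r_6 = 0.60, with a weaker echo at lag 12 (0.42); the remaining lags stay at or below 0.00.
The dominant spike at lag 6 indicates a seasonal period of 6.

6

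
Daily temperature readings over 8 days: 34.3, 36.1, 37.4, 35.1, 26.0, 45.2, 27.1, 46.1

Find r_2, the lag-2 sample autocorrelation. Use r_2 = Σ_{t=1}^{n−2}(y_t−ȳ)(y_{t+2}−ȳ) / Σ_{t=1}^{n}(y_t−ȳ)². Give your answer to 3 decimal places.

Mean ȳ = (34.3 + 36.1 + 37.4 + 35.1 + 26.0 + 45.2 + 27.1 + 46.1)/8 = 35.9125
Σ(y_t−ȳ)(y_{t+2}−ȳ) = (-2.3986) + (-0.1523) + (-14.7448) + (-7.5461) + (87.3539) + (94.6164) = 157.1284
Denominator Σ(y_t−ȳ)² = 371.4688
r_2 = 157.1284 / 371.4688 = 0.423

0.423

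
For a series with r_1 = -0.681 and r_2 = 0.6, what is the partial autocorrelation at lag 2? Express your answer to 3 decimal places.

0.254

φ_{22} = (r_2 − r_1²) / (1 − r_1²)
r_1² = (-0.681)² = 0.463761
Numerator = 0.6 − 0.4638 = 0.1362; denominator = 1 − 0.4638 = 0.5362
φ_{22} = 0.1362 / 0.5362 = 0.254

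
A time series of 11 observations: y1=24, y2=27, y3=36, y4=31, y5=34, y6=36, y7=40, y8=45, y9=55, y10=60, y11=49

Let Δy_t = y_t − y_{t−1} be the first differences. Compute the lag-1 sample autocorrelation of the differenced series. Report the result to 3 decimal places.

-0.121

First differences Δy: 3, 9, -5, 3, 2, 4, 5, 10, 5, -11
Mean of differences = 2.5000
Numerator Σ(Δy_t−Δȳ)(Δy_{t+1}−Δȳ) = -42.7500
Denominator Σ(Δy_t−Δȳ)² = 352.5000
r_1(Δy) = -42.7500 / 352.5000 = -0.121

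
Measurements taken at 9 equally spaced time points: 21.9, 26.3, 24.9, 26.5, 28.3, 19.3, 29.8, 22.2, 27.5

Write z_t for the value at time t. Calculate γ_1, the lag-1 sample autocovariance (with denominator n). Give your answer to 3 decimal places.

Mean z̄ = (21.9 + 26.3 + 24.9 + 26.5 + 28.3 + 19.3 + 29.8 + 22.2 + 27.5)/9 = 25.1889
Σ_{t=1}^{8}(z_t−z̄)(z_{t+1}−z̄) = -66.4401
γ_1 = -66.4401 / 9 = -7.382

-7.382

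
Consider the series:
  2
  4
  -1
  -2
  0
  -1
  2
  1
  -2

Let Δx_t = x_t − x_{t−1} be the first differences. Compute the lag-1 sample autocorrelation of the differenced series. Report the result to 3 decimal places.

First differences Δx: 2, -5, -1, 2, -1, 3, -1, -3
Mean of differences = -0.5000
Numerator Σ(Δx_t−Δx̄)(Δx_{t+1}−Δx̄) = -13.7500
Denominator Σ(Δx_t−Δx̄)² = 52.0000
r_1(Δx) = -13.7500 / 52.0000 = -0.264

-0.264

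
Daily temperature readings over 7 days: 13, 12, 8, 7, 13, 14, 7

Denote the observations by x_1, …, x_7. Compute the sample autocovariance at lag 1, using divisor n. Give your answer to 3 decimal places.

-0.516

Mean x̄ = (13 + 12 + 8 + 7 + 13 + 14 + 7)/7 = 10.5714
Deviations: 2.4286, 1.4286, -2.5714, -3.5714, 2.4286, 3.4286, -3.5714
Σ_{t=1}^{6}(x_t−x̄)(x_{t+1}−x̄) = -3.6122
γ_1 = -3.6122 / 7 = -0.516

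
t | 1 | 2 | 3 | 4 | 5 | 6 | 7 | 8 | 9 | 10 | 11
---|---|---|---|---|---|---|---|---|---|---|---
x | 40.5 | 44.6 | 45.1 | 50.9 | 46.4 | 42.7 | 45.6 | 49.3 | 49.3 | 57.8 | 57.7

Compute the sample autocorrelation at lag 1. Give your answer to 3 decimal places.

Mean x̄ = (40.5 + 44.6 + 45.1 + 50.9 + 46.4 + 42.7 + 45.6 + 49.3 + 49.3 + 57.8 + 57.7)/11 = 48.1727
Numerator Σ_{t=1}^{10}(x_t−x̄)(x_{t+1}−x̄) = 149.9020
Denominator Σ(x_t−x̄)² = 314.2218
r_1 = 149.9020 / 314.2218 = 0.477

0.477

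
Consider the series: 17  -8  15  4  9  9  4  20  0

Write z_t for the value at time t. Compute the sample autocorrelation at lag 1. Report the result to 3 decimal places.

-0.694

Mean z̄ = (17 − 8 + 15 + 4 + 9 + 9 + 4 + 20 + 0)/9 = 7.7778
Numerator Σ_{t=1}^{8}(z_t−z̄)(z_{t+1}−z̄) = -435.7160
Denominator Σ(z_t−z̄)² = 627.5556
r_1 = -435.7160 / 627.5556 = -0.694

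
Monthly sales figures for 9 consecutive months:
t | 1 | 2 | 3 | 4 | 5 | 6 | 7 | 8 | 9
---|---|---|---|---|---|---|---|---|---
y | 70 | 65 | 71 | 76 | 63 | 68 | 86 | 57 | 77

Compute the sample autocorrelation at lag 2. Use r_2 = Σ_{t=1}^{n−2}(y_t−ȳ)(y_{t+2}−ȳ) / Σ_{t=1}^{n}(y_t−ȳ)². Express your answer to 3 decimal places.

-0.047

Mean ȳ = (70 + 65 + 71 + 76 + 63 + 68 + 86 + 57 + 77)/9 = 70.3333
Σ(y_t−ȳ)(y_{t+2}−ȳ) = (-0.2222) + (-30.2222) + (-4.8889) + (-13.2222) + (-114.8889) + (31.1111) + (104.4444) = -27.8889
Denominator Σ(y_t−ȳ)² = 588.0000
r_2 = -27.8889 / 588.0000 = -0.047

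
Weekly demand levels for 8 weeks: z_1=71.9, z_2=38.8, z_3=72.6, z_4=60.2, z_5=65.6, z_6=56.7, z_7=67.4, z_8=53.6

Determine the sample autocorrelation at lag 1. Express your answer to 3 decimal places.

Mean z̄ = (71.9 + 38.8 + 72.6 + 60.2 + 65.6 + 56.7 + 67.4 + 53.6)/8 = 60.8500
Deviations from mean: 11.0500, -22.0500, 11.7500, -0.6500, 4.7500, -4.1500, 6.5500, -7.2500
Σ(z_t−z̄)(z_{t+1}−z̄) = (-243.6525) + (-259.0875) + (-7.6375) + (-3.0875) + (-19.7125) + (-27.1825) + (-47.4875) = -607.8475
Denominator Σ(z_t−z̄)² = 882.0400
r_1 = -607.8475 / 882.0400 = -0.689

-0.689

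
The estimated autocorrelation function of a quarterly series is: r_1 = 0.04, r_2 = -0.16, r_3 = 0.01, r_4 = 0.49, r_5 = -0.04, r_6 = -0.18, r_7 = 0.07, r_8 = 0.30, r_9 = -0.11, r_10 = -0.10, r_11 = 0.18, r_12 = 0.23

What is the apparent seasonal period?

The largest autocorrelation is r_4 = 0.49, with weaker echoes at lags 8 (0.30) and 12 (0.23); the remaining lags stay at or below 0.18.
The dominant spike at lag 4 indicates a seasonal period of 4.

4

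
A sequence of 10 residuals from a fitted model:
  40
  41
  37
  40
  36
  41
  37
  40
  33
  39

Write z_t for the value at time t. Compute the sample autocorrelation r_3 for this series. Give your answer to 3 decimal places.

Mean z̄ = (40 + 41 + 37 + 40 + 36 + 41 + 37 + 40 + 33 + 39)/10 = 38.4000
Numerator Σ_{t=1}^{7}(z_t−z̄)(z_{t+3}−z̄) = -28.2800
Denominator Σ(z_t−z̄)² = 60.4000
r_3 = -28.2800 / 60.4000 = -0.468

-0.468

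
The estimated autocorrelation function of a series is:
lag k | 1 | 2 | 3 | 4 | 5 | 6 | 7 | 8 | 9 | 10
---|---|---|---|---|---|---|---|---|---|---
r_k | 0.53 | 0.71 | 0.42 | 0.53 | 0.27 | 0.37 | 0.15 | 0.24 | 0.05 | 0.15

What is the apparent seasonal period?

The largest autocorrelation is r_2 = 0.71; the remaining lags stay at or below 0.53.
The dominant spike at lag 2 indicates a seasonal period of 2.

2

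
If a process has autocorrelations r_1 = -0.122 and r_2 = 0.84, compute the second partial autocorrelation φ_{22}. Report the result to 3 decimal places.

φ_{22} = (r_2 − r_1²) / (1 − r_1²)
r_1² = (-0.122)² = 0.014884
Numerator = 0.84 − 0.0149 = 0.8251; denominator = 1 − 0.0149 = 0.9851
φ_{22} = 0.8251 / 0.9851 = 0.838

0.838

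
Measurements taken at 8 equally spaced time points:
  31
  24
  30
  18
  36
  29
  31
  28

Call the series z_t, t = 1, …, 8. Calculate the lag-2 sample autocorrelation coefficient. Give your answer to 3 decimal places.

0.373

Mean z̄ = (31 + 24 + 30 + 18 + 36 + 29 + 31 + 28)/8 = 28.3750
Σ(z_t−z̄)(z_{t+2}−z̄) = (4.2656) + (45.3906) + (12.3906) + (-6.4844) + (20.0156) + (-0.2344) = 75.3438
Denominator Σ(z_t−z̄)² = 201.8750
r_2 = 75.3438 / 201.8750 = 0.373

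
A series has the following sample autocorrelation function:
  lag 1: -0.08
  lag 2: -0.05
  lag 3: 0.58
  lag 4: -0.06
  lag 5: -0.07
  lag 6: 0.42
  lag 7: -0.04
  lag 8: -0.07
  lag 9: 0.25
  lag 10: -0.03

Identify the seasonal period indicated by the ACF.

The largest autocorrelation is r_3 = 0.58, with weaker echoes at lags 6 (0.42) and 9 (0.25); the remaining lags stay at or below -0.03.
The dominant spike at lag 3 indicates a seasonal period of 3.

3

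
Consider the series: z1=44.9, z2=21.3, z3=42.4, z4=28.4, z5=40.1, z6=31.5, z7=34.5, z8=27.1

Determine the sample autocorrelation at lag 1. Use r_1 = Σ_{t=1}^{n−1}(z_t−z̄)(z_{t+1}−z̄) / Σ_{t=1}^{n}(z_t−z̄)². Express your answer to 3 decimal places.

-0.735

Mean z̄ = (44.9 + 21.3 + 42.4 + 28.4 + 40.1 + 31.5 + 34.5 + 27.1)/8 = 33.7750
Deviations from mean: 11.1250, -12.4750, 8.6250, -5.3750, 6.3250, -2.2750, 0.7250, -6.6750
Σ(z_t−z̄)(z_{t+1}−z̄) = (-138.7844) + (-107.5969) + (-46.3594) + (-33.9969) + (-14.3894) + (-1.6494) + (-4.8394) = -347.6156
Denominator Σ(z_t−z̄)² = 472.9350
r_1 = -347.6156 / 472.9350 = -0.735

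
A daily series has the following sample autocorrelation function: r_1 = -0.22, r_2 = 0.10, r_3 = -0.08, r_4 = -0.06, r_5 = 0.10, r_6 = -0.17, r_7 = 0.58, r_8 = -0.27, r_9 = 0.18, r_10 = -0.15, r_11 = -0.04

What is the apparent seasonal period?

7

The largest autocorrelation is r_7 = 0.58; the remaining lags stay at or below 0.18.
The dominant spike at lag 7 indicates a seasonal period of 7.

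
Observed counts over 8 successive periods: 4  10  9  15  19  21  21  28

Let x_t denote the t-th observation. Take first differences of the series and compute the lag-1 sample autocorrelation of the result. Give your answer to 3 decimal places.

-0.494

First differences Δx: 6, -1, 6, 4, 2, 0, 7
Mean of differences = 3.4286
Numerator Σ(Δx_t−Δx̄)(Δx_{t+1}−Δx̄) = -29.4694
Denominator Σ(Δx_t−Δx̄)² = 59.7143
r_1(Δx) = -29.4694 / 59.7143 = -0.494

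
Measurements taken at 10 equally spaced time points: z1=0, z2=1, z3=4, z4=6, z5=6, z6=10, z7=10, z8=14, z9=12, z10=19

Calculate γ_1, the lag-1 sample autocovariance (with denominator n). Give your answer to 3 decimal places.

17.616

Mean z̄ = (0 + 1 + 4 + 6 + 6 + 10 + 10 + 14 + 12 + 19)/10 = 8.2000
Σ_{t=1}^{9}(z_t−z̄)(z_{t+1}−z̄) = 176.1600
γ_1 = 176.1600 / 10 = 17.616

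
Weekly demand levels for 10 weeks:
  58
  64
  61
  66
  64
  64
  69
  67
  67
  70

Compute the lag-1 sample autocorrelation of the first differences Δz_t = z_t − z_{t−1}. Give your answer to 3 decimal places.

First differences Δz: 6, -3, 5, -2, 0, 5, -2, 0, 3
Mean of differences = 1.3333
Numerator Σ(Δz_t−Δz̄)(Δz_{t+1}−Δz̄) = -58.7778
Denominator Σ(Δz_t−Δz̄)² = 96.0000
r_1(Δz) = -58.7778 / 96.0000 = -0.612

-0.612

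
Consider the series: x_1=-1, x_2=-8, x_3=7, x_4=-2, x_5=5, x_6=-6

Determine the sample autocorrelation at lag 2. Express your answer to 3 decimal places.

Mean x̄ = (-1 − 8 + 7 − 2 + 5 − 6)/6 = -0.8333
Deviations from mean: -0.1667, -7.1667, 7.8333, -1.1667, 5.8333, -5.1667
Numerator Σ_{t=1}^{4}(x_t−x̄)(x_{t+2}−x̄) = 58.7778
Denominator Σ(x_t−x̄)² = 174.8333
r_2 = 58.7778 / 174.8333 = 0.336

0.336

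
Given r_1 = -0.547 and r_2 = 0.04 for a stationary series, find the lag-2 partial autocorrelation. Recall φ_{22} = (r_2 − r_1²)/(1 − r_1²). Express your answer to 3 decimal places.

-0.370

φ_{22} = (r_2 − r_1²) / (1 − r_1²)
r_1² = (-0.547)² = 0.299209
Numerator = 0.04 − 0.2992 = -0.2592; denominator = 1 − 0.2992 = 0.7008
φ_{22} = -0.2592 / 0.7008 = -0.370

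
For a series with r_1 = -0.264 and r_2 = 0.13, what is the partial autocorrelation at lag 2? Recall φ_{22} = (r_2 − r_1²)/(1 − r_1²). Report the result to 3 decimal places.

0.065

φ_{22} = (r_2 − r_1²) / (1 − r_1²)
r_1² = (-0.264)² = 0.069696
Numerator = 0.13 − 0.0697 = 0.0603; denominator = 1 − 0.0697 = 0.9303
φ_{22} = 0.0603 / 0.9303 = 0.065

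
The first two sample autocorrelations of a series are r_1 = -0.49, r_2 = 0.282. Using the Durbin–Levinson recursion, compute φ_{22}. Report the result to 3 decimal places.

φ_{22} = (r_2 − r_1²) / (1 − r_1²)
r_1² = (-0.49)² = 0.2401
Numerator = 0.282 − 0.2401 = 0.0419; denominator = 1 − 0.2401 = 0.7599
φ_{22} = 0.0419 / 0.7599 = 0.055

0.055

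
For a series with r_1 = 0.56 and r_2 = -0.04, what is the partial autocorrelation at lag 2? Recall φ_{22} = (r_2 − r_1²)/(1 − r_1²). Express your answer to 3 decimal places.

-0.515

φ_{22} = (r_2 − r_1²) / (1 − r_1²)
r_1² = (0.56)² = 0.3136
Numerator = -0.04 − 0.3136 = -0.3536; denominator = 1 − 0.3136 = 0.6864
φ_{22} = -0.3536 / 0.6864 = -0.515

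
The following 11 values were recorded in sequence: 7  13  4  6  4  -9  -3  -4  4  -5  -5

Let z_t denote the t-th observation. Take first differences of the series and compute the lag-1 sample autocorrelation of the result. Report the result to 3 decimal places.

First differences Δz: 6, -9, 2, -2, -13, 6, -1, 8, -9, 0
Mean of differences = -1.2000
Numerator Σ(Δz_t−Δz̄)(Δz_{t+1}−Δz̄) = -237.0400
Denominator Σ(Δz_t−Δz̄)² = 461.6000
r_1(Δz) = -237.0400 / 461.6000 = -0.514

-0.514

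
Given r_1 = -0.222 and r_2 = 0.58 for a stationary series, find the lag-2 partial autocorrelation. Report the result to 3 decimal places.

φ_{22} = (r_2 − r_1²) / (1 − r_1²)
r_1² = (-0.222)² = 0.049284
Numerator = 0.58 − 0.0493 = 0.5307; denominator = 1 − 0.0493 = 0.9507
φ_{22} = 0.5307 / 0.9507 = 0.558

0.558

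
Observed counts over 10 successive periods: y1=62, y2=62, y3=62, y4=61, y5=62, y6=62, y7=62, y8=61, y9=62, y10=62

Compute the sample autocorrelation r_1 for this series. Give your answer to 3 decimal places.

-0.275

Mean ȳ = (62 + 62 + 62 + 61 + 62 + 62 + 62 + 61 + 62 + 62)/10 = 61.8000
Numerator Σ_{t=1}^{9}(y_t−ȳ)(y_{t+1}−ȳ) = -0.4400
Denominator Σ(y_t−ȳ)² = 1.6000
r_1 = -0.4400 / 1.6000 = -0.275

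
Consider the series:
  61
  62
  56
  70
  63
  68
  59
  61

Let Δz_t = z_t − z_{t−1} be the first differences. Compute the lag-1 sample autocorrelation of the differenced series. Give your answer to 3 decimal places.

First differences Δz: 1, -6, 14, -7, 5, -9, 2
Mean of differences = 0.0000
Numerator Σ(Δz_t−Δz̄)(Δz_{t+1}−Δz̄) = -286.0000
Denominator Σ(Δz_t−Δz̄)² = 392.0000
r_1(Δz) = -286.0000 / 392.0000 = -0.730

-0.730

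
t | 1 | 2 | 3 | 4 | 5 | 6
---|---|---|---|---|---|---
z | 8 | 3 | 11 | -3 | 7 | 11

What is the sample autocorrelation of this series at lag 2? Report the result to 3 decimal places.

Mean z̄ = (8 + 3 + 11 − 3 + 7 + 11)/6 = 6.1667
Σ(z_t−z̄)(z_{t+2}−z̄) = (8.8611) + (29.0278) + (4.0278) + (-44.3056) = -2.3889
Denominator Σ(z_t−z̄)² = 144.8333
r_2 = -2.3889 / 144.8333 = -0.016

-0.016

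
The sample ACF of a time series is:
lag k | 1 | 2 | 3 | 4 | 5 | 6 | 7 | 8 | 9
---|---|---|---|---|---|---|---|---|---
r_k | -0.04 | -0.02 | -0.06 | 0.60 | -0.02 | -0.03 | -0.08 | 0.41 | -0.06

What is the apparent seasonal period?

The largest autocorrelation is r_4 = 0.60, with a weaker echo at lag 8 (0.41); the remaining lags stay at or below -0.02.
The dominant spike at lag 4 indicates a seasonal period of 4.

4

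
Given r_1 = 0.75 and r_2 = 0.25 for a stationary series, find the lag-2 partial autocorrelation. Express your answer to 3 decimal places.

-0.714

φ_{22} = (r_2 − r_1²) / (1 − r_1²)
r_1² = (0.75)² = 0.5625
Numerator = 0.25 − 0.5625 = -0.3125; denominator = 1 − 0.5625 = 0.4375
φ_{22} = -0.3125 / 0.4375 = -0.714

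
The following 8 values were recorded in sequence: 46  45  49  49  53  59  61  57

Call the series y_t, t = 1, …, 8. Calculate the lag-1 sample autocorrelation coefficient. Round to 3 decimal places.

Mean ȳ = (46 + 45 + 49 + 49 + 53 + 59 + 61 + 57)/8 = 52.3750
Numerator Σ_{t=1}^{7}(y_t−ȳ)(y_{t+1}−ȳ) = 182.3594
Denominator Σ(y_t−ȳ)² = 257.8750
r_1 = 182.3594 / 257.8750 = 0.707

0.707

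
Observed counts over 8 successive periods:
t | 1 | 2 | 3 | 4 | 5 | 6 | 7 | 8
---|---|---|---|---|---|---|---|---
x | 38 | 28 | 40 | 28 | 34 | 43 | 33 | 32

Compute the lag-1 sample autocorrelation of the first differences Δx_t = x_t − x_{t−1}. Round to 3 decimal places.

First differences Δx: -10, 12, -12, 6, 9, -10, -1
Mean of differences = -0.8571
Numerator Σ(Δx_t−Δx̄)(Δx_{t+1}−Δx̄) = -358.4490
Denominator Σ(Δx_t−Δx̄)² = 600.8571
r_1(Δx) = -358.4490 / 600.8571 = -0.597

-0.597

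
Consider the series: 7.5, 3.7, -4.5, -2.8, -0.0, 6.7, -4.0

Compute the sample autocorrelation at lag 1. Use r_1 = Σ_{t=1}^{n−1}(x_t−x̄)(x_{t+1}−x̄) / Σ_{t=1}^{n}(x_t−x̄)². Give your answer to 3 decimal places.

-0.045

Mean x̄ = (7.5 + 3.7 − 4.5 − 2.8 − 0.0 + 6.7 − 4.0)/7 = 0.9429
Deviations from mean: 6.5571, 2.7571, -5.4429, -3.7429, -0.9429, 5.7571, -4.9429
Σ(x_t−x̄)(x_{t+1}−x̄) = (18.0790) + (-15.0067) + (20.3718) + (3.5290) + (-5.4282) + (-28.4567) = -6.9118
Denominator Σ(x_t−x̄)² = 152.6971
r_1 = -6.9118 / 152.6971 = -0.045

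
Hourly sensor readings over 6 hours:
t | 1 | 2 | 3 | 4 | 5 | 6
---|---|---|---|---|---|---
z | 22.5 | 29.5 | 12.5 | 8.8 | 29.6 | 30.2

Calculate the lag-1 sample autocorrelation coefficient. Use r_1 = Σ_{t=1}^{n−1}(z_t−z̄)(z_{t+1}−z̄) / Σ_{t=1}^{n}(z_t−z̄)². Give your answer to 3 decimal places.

0.048

Mean z̄ = (22.5 + 29.5 + 12.5 + 8.8 + 29.6 + 30.2)/6 = 22.1833
Deviations from mean: 0.3167, 7.3167, -9.6833, -13.3833, 7.4167, 8.0167
Σ(z_t−z̄)(z_{t+1}−z̄) = (2.3169) + (-70.8497) + (129.5953) + (-99.2597) + (59.4569) = 21.2597
Denominator Σ(z_t−z̄)² = 445.7883
r_1 = 21.2597 / 445.7883 = 0.048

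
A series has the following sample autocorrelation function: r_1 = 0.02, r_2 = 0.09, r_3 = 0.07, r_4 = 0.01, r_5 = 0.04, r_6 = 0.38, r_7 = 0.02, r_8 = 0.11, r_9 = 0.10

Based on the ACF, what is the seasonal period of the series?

6

The largest autocorrelation is r_6 = 0.38; the remaining lags stay at or below 0.11.
The dominant spike at lag 6 indicates a seasonal period of 6.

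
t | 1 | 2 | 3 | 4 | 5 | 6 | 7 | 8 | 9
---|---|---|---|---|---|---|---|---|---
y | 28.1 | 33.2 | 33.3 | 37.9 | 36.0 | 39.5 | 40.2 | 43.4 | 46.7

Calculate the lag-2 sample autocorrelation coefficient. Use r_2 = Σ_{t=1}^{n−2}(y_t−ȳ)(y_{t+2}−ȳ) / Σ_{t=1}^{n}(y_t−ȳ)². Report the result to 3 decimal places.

Mean ȳ = (28.1 + 33.2 + 33.3 + 37.9 + 36.0 + 39.5 + 40.2 + 43.4 + 46.7)/9 = 37.5889
Numerator Σ_{t=1}^{7}(y_t−ȳ)(y_{t+2}−ȳ) = 77.4875
Denominator Σ(y_t−ȳ)² = 257.5689
r_2 = 77.4875 / 257.5689 = 0.301

0.301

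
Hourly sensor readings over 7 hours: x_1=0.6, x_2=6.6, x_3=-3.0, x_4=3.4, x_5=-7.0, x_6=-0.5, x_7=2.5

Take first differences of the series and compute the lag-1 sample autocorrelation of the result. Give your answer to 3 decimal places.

First differences Δx: 6.0, -9.6, 6.4, -10.4, 6.5, 3.0
Mean of differences = 0.3167
Numerator Σ(Δx_t−Δx̄)(Δx_{t+1}−Δx̄) = -231.5519
Denominator Σ(Δx_t−Δx̄)² = 327.9283
r_1(Δx) = -231.5519 / 327.9283 = -0.706

-0.706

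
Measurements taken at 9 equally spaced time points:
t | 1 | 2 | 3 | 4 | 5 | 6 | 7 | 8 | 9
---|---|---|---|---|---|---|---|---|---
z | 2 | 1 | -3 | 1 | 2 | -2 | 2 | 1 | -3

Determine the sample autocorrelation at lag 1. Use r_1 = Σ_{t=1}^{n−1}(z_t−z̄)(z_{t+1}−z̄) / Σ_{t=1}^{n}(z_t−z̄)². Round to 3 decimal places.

-0.305

Mean z̄ = (2 + 1 − 3 + 1 + 2 − 2 + 2 + 1 − 3)/9 = 0.1111
Numerator Σ_{t=1}^{8}(z_t−z̄)(z_{t+1}−z̄) = -11.2346
Denominator Σ(z_t−z̄)² = 36.8889
r_1 = -11.2346 / 36.8889 = -0.305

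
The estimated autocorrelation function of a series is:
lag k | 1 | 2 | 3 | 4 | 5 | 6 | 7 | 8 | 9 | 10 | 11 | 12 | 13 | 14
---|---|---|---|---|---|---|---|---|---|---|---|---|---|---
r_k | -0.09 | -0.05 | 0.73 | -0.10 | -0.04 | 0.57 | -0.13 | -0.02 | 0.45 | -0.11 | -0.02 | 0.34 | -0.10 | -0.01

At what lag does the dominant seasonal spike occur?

3

The largest autocorrelation is r_3 = 0.73, with weaker echoes at lags 6 (0.57), 9 (0.45) and 12 (0.34); the remaining lags stay at or below -0.01.
The dominant spike at lag 3 indicates a seasonal period of 3.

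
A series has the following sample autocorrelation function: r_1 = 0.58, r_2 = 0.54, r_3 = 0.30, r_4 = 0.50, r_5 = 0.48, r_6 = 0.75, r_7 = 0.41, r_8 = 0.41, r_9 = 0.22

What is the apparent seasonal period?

The largest autocorrelation is r_6 = 0.75; the remaining lags stay at or below 0.58. The elevated value at lag 1 (0.58), dropping to 0.54 at lag 2, reflects decaying short-term dependence rather than seasonality.
The dominant spike at lag 6 indicates a seasonal period of 6.

6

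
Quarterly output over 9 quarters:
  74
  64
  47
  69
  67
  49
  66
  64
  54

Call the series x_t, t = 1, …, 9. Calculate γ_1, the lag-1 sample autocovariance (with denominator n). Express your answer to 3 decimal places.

-22.750

Mean x̄ = (74 + 64 + 47 + 69 + 67 + 49 + 66 + 64 + 54)/9 = 61.5556
Σ_{t=1}^{8}(x_t−x̄)(x_{t+1}−x̄) = -204.7531
γ_1 = -204.7531 / 9 = -22.750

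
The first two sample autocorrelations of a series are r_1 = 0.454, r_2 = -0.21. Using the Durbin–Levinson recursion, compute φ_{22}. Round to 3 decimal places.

-0.524

φ_{22} = (r_2 − r_1²) / (1 − r_1²)
r_1² = (0.454)² = 0.206116
Numerator = -0.21 − 0.2061 = -0.4161; denominator = 1 − 0.2061 = 0.7939
φ_{22} = -0.4161 / 0.7939 = -0.524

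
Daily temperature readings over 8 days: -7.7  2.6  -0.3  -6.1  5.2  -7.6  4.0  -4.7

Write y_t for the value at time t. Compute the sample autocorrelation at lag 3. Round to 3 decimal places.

0.012

Mean ȳ = (-7.7 + 2.6 − 0.3 − 6.1 + 5.2 − 7.6 + 4.0 − 4.7)/8 = -1.8250
Numerator Σ_{t=1}^{5}(y_t−ȳ)(y_{t+3}−ȳ) = 2.2956
Denominator Σ(y_t−ȳ)² = 199.5950
r_3 = 2.2956 / 199.5950 = 0.012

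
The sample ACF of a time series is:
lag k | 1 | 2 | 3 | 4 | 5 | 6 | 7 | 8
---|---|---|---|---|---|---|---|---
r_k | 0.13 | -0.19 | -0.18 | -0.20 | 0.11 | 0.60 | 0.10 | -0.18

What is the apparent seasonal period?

The largest autocorrelation is r_6 = 0.60; the remaining lags stay at or below 0.13.
The dominant spike at lag 6 indicates a seasonal period of 6.

6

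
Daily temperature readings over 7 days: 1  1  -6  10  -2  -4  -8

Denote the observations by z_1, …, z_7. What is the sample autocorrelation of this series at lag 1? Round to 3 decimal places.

Mean z̄ = (1 + 1 − 6 + 10 − 2 − 4 − 8)/7 = -1.1429
Deviations from mean: 2.1429, 2.1429, -4.8571, 11.1429, -0.8571, -2.8571, -6.8571
Numerator Σ_{t=1}^{6}(z_t−z̄)(z_{t+1}−z̄) = -47.4490
Denominator Σ(z_t−z̄)² = 212.8571
r_1 = -47.4490 / 212.8571 = -0.223

-0.223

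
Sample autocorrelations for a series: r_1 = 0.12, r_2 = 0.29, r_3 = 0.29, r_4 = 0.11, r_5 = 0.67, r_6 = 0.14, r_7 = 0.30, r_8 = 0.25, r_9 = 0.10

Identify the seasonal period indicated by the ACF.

The largest autocorrelation is r_5 = 0.67; the remaining lags stay at or below 0.30.
The dominant spike at lag 5 indicates a seasonal period of 5.

5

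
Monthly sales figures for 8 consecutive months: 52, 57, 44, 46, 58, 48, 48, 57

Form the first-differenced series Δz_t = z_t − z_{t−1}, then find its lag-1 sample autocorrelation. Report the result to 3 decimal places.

First differences Δz: 5, -13, 2, 12, -10, 0, 9
Mean of differences = 0.7143
Numerator Σ(Δz_t−Δz̄)(Δz_{t+1}−Δz̄) = -181.0816
Denominator Σ(Δz_t−Δz̄)² = 519.4286
r_1(Δz) = -181.0816 / 519.4286 = -0.349

-0.349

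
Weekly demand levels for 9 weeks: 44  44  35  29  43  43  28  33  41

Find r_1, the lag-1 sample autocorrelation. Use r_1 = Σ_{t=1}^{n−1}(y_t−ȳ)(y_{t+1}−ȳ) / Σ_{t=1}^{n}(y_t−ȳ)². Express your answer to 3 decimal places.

Mean ȳ = (44 + 44 + 35 + 29 + 43 + 43 + 28 + 33 + 41)/9 = 37.7778
Numerator Σ_{t=1}^{8}(y_t−ȳ)(y_{t+1}−ȳ) = 7.5062
Denominator Σ(y_t−ȳ)² = 345.5556
r_1 = 7.5062 / 345.5556 = 0.022

0.022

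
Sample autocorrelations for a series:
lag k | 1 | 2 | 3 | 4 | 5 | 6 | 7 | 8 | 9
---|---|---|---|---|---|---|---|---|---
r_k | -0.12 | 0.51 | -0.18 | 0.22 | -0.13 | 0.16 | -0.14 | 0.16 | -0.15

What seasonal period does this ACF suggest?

The largest autocorrelation is r_2 = 0.51, with weaker echoes at lags 4 (0.22), 6 (0.16) and 8 (0.16); the remaining lags stay at or below -0.12.
The dominant spike at lag 2 indicates a seasonal period of 2.

2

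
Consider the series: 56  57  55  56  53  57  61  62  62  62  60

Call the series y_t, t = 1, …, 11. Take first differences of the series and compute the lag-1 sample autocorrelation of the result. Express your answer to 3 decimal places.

First differences Δy: 1, -2, 1, -3, 4, 4, 1, 0, 0, -2
Mean of differences = 0.4000
Numerator Σ(Δy_t−Δȳ)(Δy_{t+1}−Δȳ) = -1.1600
Denominator Σ(Δy_t−Δȳ)² = 50.4000
r_1(Δy) = -1.1600 / 50.4000 = -0.023

-0.023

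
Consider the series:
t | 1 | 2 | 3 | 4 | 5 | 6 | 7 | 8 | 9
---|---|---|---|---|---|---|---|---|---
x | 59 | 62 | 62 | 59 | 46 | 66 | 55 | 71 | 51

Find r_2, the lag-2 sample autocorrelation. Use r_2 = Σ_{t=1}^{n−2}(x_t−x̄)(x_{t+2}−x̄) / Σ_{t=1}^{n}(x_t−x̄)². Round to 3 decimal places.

0.280

Mean x̄ = (59 + 62 + 62 + 59 + 46 + 66 + 55 + 71 + 51)/9 = 59.0000
Σ(x_t−x̄)(x_{t+2}−x̄) = (0.0000) + (0.0000) + (-39.0000) + (0.0000) + (52.0000) + (84.0000) + (32.0000) = 129.0000
Denominator Σ(x_t−x̄)² = 460.0000
r_2 = 129.0000 / 460.0000 = 0.280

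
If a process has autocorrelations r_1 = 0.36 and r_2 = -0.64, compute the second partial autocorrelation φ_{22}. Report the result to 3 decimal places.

φ_{22} = (r_2 − r_1²) / (1 − r_1²)
r_1² = (0.36)² = 0.1296
Numerator = -0.64 − 0.1296 = -0.7696; denominator = 1 − 0.1296 = 0.8704
φ_{22} = -0.7696 / 0.8704 = -0.884

-0.884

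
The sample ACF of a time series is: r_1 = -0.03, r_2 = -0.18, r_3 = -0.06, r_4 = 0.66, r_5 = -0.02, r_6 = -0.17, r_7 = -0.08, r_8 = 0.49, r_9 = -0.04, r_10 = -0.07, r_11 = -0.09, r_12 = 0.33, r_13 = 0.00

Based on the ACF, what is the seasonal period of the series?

The largest autocorrelation is r_4 = 0.66, with weaker echoes at lags 8 (0.49) and 12 (0.33); the remaining lags stay at or below 0.00.
The dominant spike at lag 4 indicates a seasonal period of 4.

4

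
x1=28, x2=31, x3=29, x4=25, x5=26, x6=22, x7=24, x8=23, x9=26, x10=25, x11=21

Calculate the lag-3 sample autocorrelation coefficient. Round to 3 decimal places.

Mean x̄ = (28 + 31 + 29 + 25 + 26 + 22 + 24 + 23 + 26 + 25 + 21)/11 = 25.4545
Numerator Σ_{t=1}^{8}(x_t−x̄)(x_{t+3}−x̄) = -1.3471
Denominator Σ(x_t−x̄)² = 90.7273
r_3 = -1.3471 / 90.7273 = -0.015

-0.015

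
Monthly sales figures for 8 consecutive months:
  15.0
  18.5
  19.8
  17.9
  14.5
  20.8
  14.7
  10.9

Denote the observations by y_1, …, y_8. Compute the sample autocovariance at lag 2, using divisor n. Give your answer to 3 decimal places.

-2.912

Mean ȳ = (15.0 + 18.5 + 19.8 + 17.9 + 14.5 + 20.8 + 14.7 + 10.9)/8 = 16.5125
Σ_{t=1}^{6}(y_t−ȳ)(y_{t+2}−ȳ) = -23.2978
γ_2 = -23.2978 / 8 = -2.912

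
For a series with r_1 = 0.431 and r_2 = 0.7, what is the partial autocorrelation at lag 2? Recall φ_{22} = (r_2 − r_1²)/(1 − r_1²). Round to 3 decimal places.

φ_{22} = (r_2 − r_1²) / (1 − r_1²)
r_1² = (0.431)² = 0.185761
Numerator = 0.7 − 0.1858 = 0.5142; denominator = 1 − 0.1858 = 0.8142
φ_{22} = 0.5142 / 0.8142 = 0.632

0.632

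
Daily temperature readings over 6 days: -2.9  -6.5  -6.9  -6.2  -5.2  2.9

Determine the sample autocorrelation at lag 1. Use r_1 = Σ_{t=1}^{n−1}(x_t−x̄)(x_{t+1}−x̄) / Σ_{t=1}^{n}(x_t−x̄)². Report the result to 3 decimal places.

Mean x̄ = (-2.9 − 6.5 − 6.9 − 6.2 − 5.2 + 2.9)/6 = -4.1333
Deviations from mean: 1.2333, -2.3667, -2.7667, -2.0667, -1.0667, 7.0333
Σ(x_t−x̄)(x_{t+1}−x̄) = (-2.9189) + (6.5478) + (5.7178) + (2.2044) + (-7.5022) = 4.0489
Denominator Σ(x_t−x̄)² = 69.6533
r_1 = 4.0489 / 69.6533 = 0.058

0.058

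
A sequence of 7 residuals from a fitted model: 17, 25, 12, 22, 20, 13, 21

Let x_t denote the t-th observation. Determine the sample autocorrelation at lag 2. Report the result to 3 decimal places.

Mean x̄ = (17 + 25 + 12 + 22 + 20 + 13 + 21)/7 = 18.5714
Deviations from mean: -1.5714, 6.4286, -6.5714, 3.4286, 1.4286, -5.5714, 2.4286
Σ(x_t−x̄)(x_{t+2}−x̄) = (10.3265) + (22.0408) + (-9.3878) + (-19.1020) + (3.4694) = 7.3469
Denominator Σ(x_t−x̄)² = 137.7143
r_2 = 7.3469 / 137.7143 = 0.053

0.053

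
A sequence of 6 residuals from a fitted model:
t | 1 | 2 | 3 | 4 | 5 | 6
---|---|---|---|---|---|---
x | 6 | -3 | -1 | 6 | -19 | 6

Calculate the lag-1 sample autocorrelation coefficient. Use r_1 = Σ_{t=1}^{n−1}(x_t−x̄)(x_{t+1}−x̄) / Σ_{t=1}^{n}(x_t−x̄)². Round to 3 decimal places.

-0.556

Mean x̄ = (6 − 3 − 1 + 6 − 19 + 6)/6 = -0.8333
Deviations from mean: 6.8333, -2.1667, -0.1667, 6.8333, -18.1667, 6.8333
Numerator Σ_{t=1}^{5}(x_t−x̄)(x_{t+1}−x̄) = -263.8611
Denominator Σ(x_t−x̄)² = 474.8333
r_1 = -263.8611 / 474.8333 = -0.556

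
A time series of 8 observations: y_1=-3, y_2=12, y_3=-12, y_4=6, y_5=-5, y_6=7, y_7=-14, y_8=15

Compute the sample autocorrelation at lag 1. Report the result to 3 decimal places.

-0.754

Mean ȳ = (-3 + 12 − 12 + 6 − 5 + 7 − 14 + 15)/8 = 0.7500
Σ(y_t−ȳ)(y_{t+1}−ȳ) = (-42.1875) + (-143.4375) + (-66.9375) + (-30.1875) + (-35.9375) + (-92.1875) + (-210.1875) = -621.0625
Denominator Σ(y_t−ȳ)² = 823.5000
r_1 = -621.0625 / 823.5000 = -0.754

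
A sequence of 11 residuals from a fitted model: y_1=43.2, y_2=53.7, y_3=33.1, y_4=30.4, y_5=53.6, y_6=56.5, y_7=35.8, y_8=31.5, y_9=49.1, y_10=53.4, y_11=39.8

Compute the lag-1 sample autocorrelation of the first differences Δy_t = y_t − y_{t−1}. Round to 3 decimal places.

-0.091

First differences Δy: 10.5, -20.6, -2.7, 23.2, 2.9, -20.7, -4.3, 17.6, 4.3, -13.6
Mean of differences = -0.3400
Numerator Σ(Δy_t−Δȳ)(Δy_{t+1}−Δȳ) = -185.7576
Denominator Σ(Δy_t−Δȳ)² = 2047.5840
r_1(Δy) = -185.7576 / 2047.5840 = -0.091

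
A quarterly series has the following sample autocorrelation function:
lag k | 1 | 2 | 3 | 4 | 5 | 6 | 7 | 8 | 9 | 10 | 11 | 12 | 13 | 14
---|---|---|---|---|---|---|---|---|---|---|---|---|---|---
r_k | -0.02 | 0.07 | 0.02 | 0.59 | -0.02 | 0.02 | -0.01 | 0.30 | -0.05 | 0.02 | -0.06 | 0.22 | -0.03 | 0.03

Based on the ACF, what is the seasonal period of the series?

The largest autocorrelation is r_4 = 0.59, with weaker echoes at lags 8 (0.30) and 12 (0.22); the remaining lags stay at or below 0.07.
The dominant spike at lag 4 indicates a seasonal period of 4.

4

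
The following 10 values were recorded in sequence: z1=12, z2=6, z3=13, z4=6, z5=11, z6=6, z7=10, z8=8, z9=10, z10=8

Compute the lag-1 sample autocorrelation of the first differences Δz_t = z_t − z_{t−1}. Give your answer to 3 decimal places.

First differences Δz: -6, 7, -7, 5, -5, 4, -2, 2, -2
Mean of differences = -0.4444
Numerator Σ(Δz_t−Δz̄)(Δz_{t+1}−Δz̄) = -185.4198
Denominator Σ(Δz_t−Δz̄)² = 210.2222
r_1(Δz) = -185.4198 / 210.2222 = -0.882

-0.882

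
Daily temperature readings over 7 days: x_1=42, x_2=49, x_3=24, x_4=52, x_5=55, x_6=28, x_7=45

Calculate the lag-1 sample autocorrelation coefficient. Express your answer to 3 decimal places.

Mean x̄ = (42 + 49 + 24 + 52 + 55 + 28 + 45)/7 = 42.1429
Deviations from mean: -0.1429, 6.8571, -18.1429, 9.8571, 12.8571, -14.1429, 2.8571
Numerator Σ_{t=1}^{6}(x_t−x̄)(x_{t+1}−x̄) = -399.7347
Denominator Σ(x_t−x̄)² = 846.8571
r_1 = -399.7347 / 846.8571 = -0.472

-0.472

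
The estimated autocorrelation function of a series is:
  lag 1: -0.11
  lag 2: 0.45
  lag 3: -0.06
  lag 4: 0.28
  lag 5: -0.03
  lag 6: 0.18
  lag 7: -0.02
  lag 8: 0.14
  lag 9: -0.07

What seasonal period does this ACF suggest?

The largest autocorrelation is r_2 = 0.45, with weaker echoes at lags 4 (0.28) and 6 (0.18); the remaining lags stay at or below 0.14.
The dominant spike at lag 2 indicates a seasonal period of 2.

2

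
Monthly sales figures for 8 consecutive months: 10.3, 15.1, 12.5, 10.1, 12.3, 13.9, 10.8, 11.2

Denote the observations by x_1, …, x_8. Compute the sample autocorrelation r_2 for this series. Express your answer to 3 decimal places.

Mean x̄ = (10.3 + 15.1 + 12.5 + 10.1 + 12.3 + 13.9 + 10.8 + 11.2)/8 = 12.0250
Deviations from mean: -1.7250, 3.0750, 0.4750, -1.9250, 0.2750, 1.8750, -1.2250, -0.8250
Σ(x_t−x̄)(x_{t+2}−x̄) = (-0.8194) + (-5.9194) + (0.1306) + (-3.6094) + (-0.3369) + (-1.5469) = -12.1013
Denominator Σ(x_t−x̄)² = 22.1350
r_2 = -12.1013 / 22.1350 = -0.547

-0.547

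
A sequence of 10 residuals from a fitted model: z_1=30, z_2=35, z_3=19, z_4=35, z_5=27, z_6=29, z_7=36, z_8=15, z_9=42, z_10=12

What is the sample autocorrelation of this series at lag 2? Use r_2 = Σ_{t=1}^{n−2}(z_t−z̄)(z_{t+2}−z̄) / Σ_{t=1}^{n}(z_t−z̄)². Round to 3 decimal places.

Mean z̄ = (30 + 35 + 19 + 35 + 27 + 29 + 36 + 15 + 42 + 12)/10 = 28.0000
Numerator Σ_{t=1}^{8}(z_t−z̄)(z_{t+2}−z̄) = 346.0000
Denominator Σ(z_t−z̄)² = 870.0000
r_2 = 346.0000 / 870.0000 = 0.398

0.398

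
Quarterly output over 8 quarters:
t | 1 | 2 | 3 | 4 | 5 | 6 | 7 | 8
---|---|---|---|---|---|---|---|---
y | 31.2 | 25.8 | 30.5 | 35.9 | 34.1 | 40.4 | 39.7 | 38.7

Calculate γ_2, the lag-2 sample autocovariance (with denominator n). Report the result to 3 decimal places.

4.184

Mean ȳ = (31.2 + 25.8 + 30.5 + 35.9 + 34.1 + 40.4 + 39.7 + 38.7)/8 = 34.5375
Σ_{t=1}^{6}(y_t−ȳ)(y_{t+2}−ȳ) = 33.4684
γ_2 = 33.4684 / 8 = 4.184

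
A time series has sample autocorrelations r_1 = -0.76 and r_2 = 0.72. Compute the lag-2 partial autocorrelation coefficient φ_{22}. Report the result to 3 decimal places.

φ_{22} = (r_2 − r_1²) / (1 − r_1²)
r_1² = (-0.76)² = 0.5776
Numerator = 0.72 − 0.5776 = 0.1424; denominator = 1 − 0.5776 = 0.4224
φ_{22} = 0.1424 / 0.4224 = 0.337

0.337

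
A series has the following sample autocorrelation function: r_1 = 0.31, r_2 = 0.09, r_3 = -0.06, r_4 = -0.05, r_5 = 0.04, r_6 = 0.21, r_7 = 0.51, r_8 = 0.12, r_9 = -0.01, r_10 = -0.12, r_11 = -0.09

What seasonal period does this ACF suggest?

The largest autocorrelation is r_7 = 0.51; the remaining lags stay at or below 0.31. The elevated value at lag 1 (0.31), dropping to 0.09 at lag 2, reflects decaying short-term dependence rather than seasonality.
The dominant spike at lag 7 indicates a seasonal period of 7.

7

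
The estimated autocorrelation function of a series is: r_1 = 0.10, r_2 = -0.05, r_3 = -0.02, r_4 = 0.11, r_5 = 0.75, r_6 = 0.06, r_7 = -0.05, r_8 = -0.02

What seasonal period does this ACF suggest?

The largest autocorrelation is r_5 = 0.75; the remaining lags stay at or below 0.11.
The dominant spike at lag 5 indicates a seasonal period of 5.

5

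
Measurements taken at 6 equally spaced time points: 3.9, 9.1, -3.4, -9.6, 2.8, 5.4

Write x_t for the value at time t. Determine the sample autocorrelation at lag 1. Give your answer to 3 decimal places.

0.110

Mean x̄ = (3.9 + 9.1 − 3.4 − 9.6 + 2.8 + 5.4)/6 = 1.3667
Σ(x_t−x̄)(x_{t+1}−x̄) = (19.5911) + (-36.8622) + (52.2744) + (-15.7189) + (5.7811) = 25.0656
Denominator Σ(x_t−x̄)² = 227.5333
r_1 = 25.0656 / 227.5333 = 0.110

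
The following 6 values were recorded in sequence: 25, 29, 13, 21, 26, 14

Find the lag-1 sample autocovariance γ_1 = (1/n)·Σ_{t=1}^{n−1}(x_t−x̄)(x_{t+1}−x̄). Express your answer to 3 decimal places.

Mean x̄ = (25 + 29 + 13 + 21 + 26 + 14)/6 = 21.3333
Deviations: 3.6667, 7.6667, -8.3333, -0.3333, 4.6667, -7.3333
Σ_{t=1}^{5}(x_t−x̄)(x_{t+1}−x̄) = -68.7778
γ_1 = -68.7778 / 6 = -11.463

-11.463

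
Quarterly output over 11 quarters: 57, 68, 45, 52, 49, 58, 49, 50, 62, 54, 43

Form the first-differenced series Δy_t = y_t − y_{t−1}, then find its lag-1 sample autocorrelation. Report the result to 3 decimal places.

-0.483

First differences Δy: 11, -23, 7, -3, 9, -9, 1, 12, -8, -11
Mean of differences = -1.4000
Numerator Σ(Δy_t−Δȳ)(Δy_{t+1}−Δȳ) = -569.5600
Denominator Σ(Δy_t−Δȳ)² = 1180.4000
r_1(Δy) = -569.5600 / 1180.4000 = -0.483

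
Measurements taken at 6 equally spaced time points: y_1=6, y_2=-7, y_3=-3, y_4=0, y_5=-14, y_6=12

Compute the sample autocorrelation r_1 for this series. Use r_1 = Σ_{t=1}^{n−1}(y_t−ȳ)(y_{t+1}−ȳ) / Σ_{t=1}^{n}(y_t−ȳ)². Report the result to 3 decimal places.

-0.500

Mean ȳ = (6 − 7 − 3 + 0 − 14 + 12)/6 = -1.0000
Deviations from mean: 7.0000, -6.0000, -2.0000, 1.0000, -13.0000, 13.0000
Σ(y_t−ȳ)(y_{t+1}−ȳ) = (-42.0000) + (12.0000) + (-2.0000) + (-13.0000) + (-169.0000) = -214.0000
Denominator Σ(y_t−ȳ)² = 428.0000
r_1 = -214.0000 / 428.0000 = -0.500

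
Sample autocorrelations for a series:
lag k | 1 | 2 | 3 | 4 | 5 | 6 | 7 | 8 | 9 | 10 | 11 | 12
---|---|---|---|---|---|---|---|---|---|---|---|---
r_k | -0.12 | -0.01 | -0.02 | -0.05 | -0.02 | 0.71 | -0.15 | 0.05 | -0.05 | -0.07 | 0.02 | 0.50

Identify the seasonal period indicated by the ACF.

6

The largest autocorrelation is r_6 = 0.71, with a weaker echo at lag 12 (0.50); the remaining lags stay at or below 0.05.
The dominant spike at lag 6 indicates a seasonal period of 6.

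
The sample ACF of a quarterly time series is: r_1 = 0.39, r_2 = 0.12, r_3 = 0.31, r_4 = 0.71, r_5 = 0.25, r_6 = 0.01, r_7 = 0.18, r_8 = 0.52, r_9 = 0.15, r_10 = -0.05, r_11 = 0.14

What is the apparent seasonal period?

The largest autocorrelation is r_4 = 0.71, with a weaker echo at lag 8 (0.52); the remaining lags stay at or below 0.39. The elevated value at lag 1 (0.39), dropping to 0.12 at lag 2, reflects decaying short-term dependence rather than seasonality.
The dominant spike at lag 4 indicates a seasonal period of 4.

4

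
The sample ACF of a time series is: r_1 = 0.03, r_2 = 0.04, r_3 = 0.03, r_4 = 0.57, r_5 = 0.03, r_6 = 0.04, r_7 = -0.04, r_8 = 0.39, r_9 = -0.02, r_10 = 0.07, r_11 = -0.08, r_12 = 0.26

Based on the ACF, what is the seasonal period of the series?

4

The largest autocorrelation is r_4 = 0.57, with weaker echoes at lags 8 (0.39) and 12 (0.26); the remaining lags stay at or below 0.07.
The dominant spike at lag 4 indicates a seasonal period of 4.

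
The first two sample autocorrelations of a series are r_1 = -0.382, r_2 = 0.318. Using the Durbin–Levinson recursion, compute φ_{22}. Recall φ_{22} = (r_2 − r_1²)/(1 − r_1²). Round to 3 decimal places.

0.201

φ_{22} = (r_2 − r_1²) / (1 − r_1²)
r_1² = (-0.382)² = 0.145924
Numerator = 0.318 − 0.1459 = 0.1721; denominator = 1 − 0.1459 = 0.8541
φ_{22} = 0.1721 / 0.8541 = 0.201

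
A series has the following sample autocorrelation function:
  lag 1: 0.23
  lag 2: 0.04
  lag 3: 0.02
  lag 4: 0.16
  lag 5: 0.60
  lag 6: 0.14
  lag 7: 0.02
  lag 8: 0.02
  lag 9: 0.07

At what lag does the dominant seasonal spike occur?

The largest autocorrelation is r_5 = 0.60; the remaining lags stay at or below 0.23. The elevated value at lag 1 (0.23), dropping to 0.04 at lag 2, reflects decaying short-term dependence rather than seasonality.
The dominant spike at lag 5 indicates a seasonal period of 5.

5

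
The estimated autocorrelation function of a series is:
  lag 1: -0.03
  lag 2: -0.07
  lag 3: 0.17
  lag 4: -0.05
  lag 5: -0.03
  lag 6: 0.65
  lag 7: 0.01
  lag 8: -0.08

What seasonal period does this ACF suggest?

6

The largest autocorrelation is r_6 = 0.65; the remaining lags stay at or below 0.17.
The dominant spike at lag 6 indicates a seasonal period of 6.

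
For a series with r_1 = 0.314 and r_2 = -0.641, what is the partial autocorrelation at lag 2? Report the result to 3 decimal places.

φ_{22} = (r_2 − r_1²) / (1 − r_1²)
r_1² = (0.314)² = 0.098596
Numerator = -0.641 − 0.0986 = -0.7396; denominator = 1 − 0.0986 = 0.9014
φ_{22} = -0.7396 / 0.9014 = -0.820

-0.820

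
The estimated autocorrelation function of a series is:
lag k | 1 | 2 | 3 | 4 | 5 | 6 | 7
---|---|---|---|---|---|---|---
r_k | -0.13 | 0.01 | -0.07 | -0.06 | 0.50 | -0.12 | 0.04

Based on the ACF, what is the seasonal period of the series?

5

The largest autocorrelation is r_5 = 0.50; the remaining lags stay at or below 0.04.
The dominant spike at lag 5 indicates a seasonal period of 5.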